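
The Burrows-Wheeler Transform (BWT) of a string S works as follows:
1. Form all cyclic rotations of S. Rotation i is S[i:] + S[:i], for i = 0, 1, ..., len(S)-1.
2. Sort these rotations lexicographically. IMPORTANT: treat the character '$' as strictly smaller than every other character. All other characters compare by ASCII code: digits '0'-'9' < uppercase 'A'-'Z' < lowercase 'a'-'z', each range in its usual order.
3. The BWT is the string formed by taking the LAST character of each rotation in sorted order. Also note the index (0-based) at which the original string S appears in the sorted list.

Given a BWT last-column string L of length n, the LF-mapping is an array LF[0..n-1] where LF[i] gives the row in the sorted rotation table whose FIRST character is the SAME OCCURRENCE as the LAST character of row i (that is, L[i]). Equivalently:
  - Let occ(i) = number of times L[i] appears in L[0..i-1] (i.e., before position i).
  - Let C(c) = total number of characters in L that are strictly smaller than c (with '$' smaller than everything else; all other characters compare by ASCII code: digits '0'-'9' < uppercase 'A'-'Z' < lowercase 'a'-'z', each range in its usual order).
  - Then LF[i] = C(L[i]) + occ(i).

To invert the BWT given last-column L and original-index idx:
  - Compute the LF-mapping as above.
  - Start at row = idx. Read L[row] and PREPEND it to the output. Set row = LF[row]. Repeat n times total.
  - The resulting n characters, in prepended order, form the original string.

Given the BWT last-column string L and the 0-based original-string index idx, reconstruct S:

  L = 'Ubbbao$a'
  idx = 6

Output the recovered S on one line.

LF mapping: 1 4 5 6 2 7 0 3
Walk LF starting at row 6, prepending L[row]:
  step 1: row=6, L[6]='$', prepend. Next row=LF[6]=0
  step 2: row=0, L[0]='U', prepend. Next row=LF[0]=1
  step 3: row=1, L[1]='b', prepend. Next row=LF[1]=4
  step 4: row=4, L[4]='a', prepend. Next row=LF[4]=2
  step 5: row=2, L[2]='b', prepend. Next row=LF[2]=5
  step 6: row=5, L[5]='o', prepend. Next row=LF[5]=7
  step 7: row=7, L[7]='a', prepend. Next row=LF[7]=3
  step 8: row=3, L[3]='b', prepend. Next row=LF[3]=6
Reversed output: baobabU$

Answer: baobabU$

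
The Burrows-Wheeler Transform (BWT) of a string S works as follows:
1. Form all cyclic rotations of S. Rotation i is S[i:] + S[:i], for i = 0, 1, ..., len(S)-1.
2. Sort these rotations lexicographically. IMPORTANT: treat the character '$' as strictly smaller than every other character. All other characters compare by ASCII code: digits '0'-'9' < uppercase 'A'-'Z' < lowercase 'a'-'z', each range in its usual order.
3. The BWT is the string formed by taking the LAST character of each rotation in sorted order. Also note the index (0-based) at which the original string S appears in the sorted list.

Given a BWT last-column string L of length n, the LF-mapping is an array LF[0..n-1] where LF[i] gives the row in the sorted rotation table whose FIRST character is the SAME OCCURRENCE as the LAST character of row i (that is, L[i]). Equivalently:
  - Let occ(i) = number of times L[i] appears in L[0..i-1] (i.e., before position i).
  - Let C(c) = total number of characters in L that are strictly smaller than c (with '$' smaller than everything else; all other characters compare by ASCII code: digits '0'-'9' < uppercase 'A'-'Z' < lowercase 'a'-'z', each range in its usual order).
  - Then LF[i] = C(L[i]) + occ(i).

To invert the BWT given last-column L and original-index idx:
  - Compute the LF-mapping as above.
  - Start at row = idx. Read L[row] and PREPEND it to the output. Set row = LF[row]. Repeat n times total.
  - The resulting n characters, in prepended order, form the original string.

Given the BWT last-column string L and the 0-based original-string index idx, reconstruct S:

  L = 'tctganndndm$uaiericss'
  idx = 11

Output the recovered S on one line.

Answer: misunderstandingcact$

Derivation:
LF mapping: 18 3 19 8 1 12 13 5 14 6 11 0 20 2 9 7 15 10 4 16 17
Walk LF starting at row 11, prepending L[row]:
  step 1: row=11, L[11]='$', prepend. Next row=LF[11]=0
  step 2: row=0, L[0]='t', prepend. Next row=LF[0]=18
  step 3: row=18, L[18]='c', prepend. Next row=LF[18]=4
  step 4: row=4, L[4]='a', prepend. Next row=LF[4]=1
  step 5: row=1, L[1]='c', prepend. Next row=LF[1]=3
  step 6: row=3, L[3]='g', prepend. Next row=LF[3]=8
  step 7: row=8, L[8]='n', prepend. Next row=LF[8]=14
  step 8: row=14, L[14]='i', prepend. Next row=LF[14]=9
  step 9: row=9, L[9]='d', prepend. Next row=LF[9]=6
  step 10: row=6, L[6]='n', prepend. Next row=LF[6]=13
  step 11: row=13, L[13]='a', prepend. Next row=LF[13]=2
  step 12: row=2, L[2]='t', prepend. Next row=LF[2]=19
  step 13: row=19, L[19]='s', prepend. Next row=LF[19]=16
  step 14: row=16, L[16]='r', prepend. Next row=LF[16]=15
  step 15: row=15, L[15]='e', prepend. Next row=LF[15]=7
  step 16: row=7, L[7]='d', prepend. Next row=LF[7]=5
  step 17: row=5, L[5]='n', prepend. Next row=LF[5]=12
  step 18: row=12, L[12]='u', prepend. Next row=LF[12]=20
  step 19: row=20, L[20]='s', prepend. Next row=LF[20]=17
  step 20: row=17, L[17]='i', prepend. Next row=LF[17]=10
  step 21: row=10, L[10]='m', prepend. Next row=LF[10]=11
Reversed output: misunderstandingcact$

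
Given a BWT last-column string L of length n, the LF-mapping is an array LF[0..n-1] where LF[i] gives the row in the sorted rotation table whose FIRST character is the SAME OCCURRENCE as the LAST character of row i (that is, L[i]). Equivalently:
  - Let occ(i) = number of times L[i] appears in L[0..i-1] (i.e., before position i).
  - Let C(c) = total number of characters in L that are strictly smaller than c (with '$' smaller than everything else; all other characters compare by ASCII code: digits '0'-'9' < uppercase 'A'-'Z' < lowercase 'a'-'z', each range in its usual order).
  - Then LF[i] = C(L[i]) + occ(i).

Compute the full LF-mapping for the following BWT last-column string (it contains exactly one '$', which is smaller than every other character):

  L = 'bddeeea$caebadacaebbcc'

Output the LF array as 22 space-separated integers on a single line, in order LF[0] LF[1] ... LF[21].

Answer: 6 14 15 17 18 19 1 0 10 2 20 7 3 16 4 11 5 21 8 9 12 13

Derivation:
Char counts: '$':1, 'a':5, 'b':4, 'c':4, 'd':3, 'e':5
C (first-col start): C('$')=0, C('a')=1, C('b')=6, C('c')=10, C('d')=14, C('e')=17
L[0]='b': occ=0, LF[0]=C('b')+0=6+0=6
L[1]='d': occ=0, LF[1]=C('d')+0=14+0=14
L[2]='d': occ=1, LF[2]=C('d')+1=14+1=15
L[3]='e': occ=0, LF[3]=C('e')+0=17+0=17
L[4]='e': occ=1, LF[4]=C('e')+1=17+1=18
L[5]='e': occ=2, LF[5]=C('e')+2=17+2=19
L[6]='a': occ=0, LF[6]=C('a')+0=1+0=1
L[7]='$': occ=0, LF[7]=C('$')+0=0+0=0
L[8]='c': occ=0, LF[8]=C('c')+0=10+0=10
L[9]='a': occ=1, LF[9]=C('a')+1=1+1=2
L[10]='e': occ=3, LF[10]=C('e')+3=17+3=20
L[11]='b': occ=1, LF[11]=C('b')+1=6+1=7
L[12]='a': occ=2, LF[12]=C('a')+2=1+2=3
L[13]='d': occ=2, LF[13]=C('d')+2=14+2=16
L[14]='a': occ=3, LF[14]=C('a')+3=1+3=4
L[15]='c': occ=1, LF[15]=C('c')+1=10+1=11
L[16]='a': occ=4, LF[16]=C('a')+4=1+4=5
L[17]='e': occ=4, LF[17]=C('e')+4=17+4=21
L[18]='b': occ=2, LF[18]=C('b')+2=6+2=8
L[19]='b': occ=3, LF[19]=C('b')+3=6+3=9
L[20]='c': occ=2, LF[20]=C('c')+2=10+2=12
L[21]='c': occ=3, LF[21]=C('c')+3=10+3=13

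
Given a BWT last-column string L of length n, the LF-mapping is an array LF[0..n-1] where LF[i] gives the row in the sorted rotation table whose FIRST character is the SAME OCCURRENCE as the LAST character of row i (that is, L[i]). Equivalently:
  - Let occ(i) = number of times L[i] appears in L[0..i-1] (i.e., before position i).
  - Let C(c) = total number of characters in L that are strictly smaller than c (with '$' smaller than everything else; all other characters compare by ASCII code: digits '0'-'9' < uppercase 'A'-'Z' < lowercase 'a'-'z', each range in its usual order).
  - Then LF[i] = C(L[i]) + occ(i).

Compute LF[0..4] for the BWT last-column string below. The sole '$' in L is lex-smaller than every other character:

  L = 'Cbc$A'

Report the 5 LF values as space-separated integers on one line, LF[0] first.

Char counts: '$':1, 'A':1, 'C':1, 'b':1, 'c':1
C (first-col start): C('$')=0, C('A')=1, C('C')=2, C('b')=3, C('c')=4
L[0]='C': occ=0, LF[0]=C('C')+0=2+0=2
L[1]='b': occ=0, LF[1]=C('b')+0=3+0=3
L[2]='c': occ=0, LF[2]=C('c')+0=4+0=4
L[3]='$': occ=0, LF[3]=C('$')+0=0+0=0
L[4]='A': occ=0, LF[4]=C('A')+0=1+0=1

Answer: 2 3 4 0 1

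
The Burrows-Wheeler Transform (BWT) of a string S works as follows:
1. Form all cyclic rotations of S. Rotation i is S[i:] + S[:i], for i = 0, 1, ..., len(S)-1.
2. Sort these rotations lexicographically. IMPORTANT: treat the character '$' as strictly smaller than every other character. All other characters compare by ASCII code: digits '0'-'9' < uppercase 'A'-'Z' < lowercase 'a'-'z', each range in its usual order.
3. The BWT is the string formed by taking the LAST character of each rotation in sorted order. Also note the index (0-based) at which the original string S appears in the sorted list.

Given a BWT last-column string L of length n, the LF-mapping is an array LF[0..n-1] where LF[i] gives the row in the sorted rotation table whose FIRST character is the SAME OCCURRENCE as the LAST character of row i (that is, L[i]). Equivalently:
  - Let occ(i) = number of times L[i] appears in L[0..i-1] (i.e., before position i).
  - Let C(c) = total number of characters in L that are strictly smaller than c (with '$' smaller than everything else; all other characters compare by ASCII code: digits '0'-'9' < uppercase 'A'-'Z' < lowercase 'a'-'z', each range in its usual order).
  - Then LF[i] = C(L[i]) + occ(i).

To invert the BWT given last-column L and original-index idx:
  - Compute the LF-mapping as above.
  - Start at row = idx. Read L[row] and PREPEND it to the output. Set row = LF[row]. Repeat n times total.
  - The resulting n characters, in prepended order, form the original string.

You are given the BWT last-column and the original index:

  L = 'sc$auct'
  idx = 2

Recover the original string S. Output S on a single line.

Answer: cactus$

Derivation:
LF mapping: 4 2 0 1 6 3 5
Walk LF starting at row 2, prepending L[row]:
  step 1: row=2, L[2]='$', prepend. Next row=LF[2]=0
  step 2: row=0, L[0]='s', prepend. Next row=LF[0]=4
  step 3: row=4, L[4]='u', prepend. Next row=LF[4]=6
  step 4: row=6, L[6]='t', prepend. Next row=LF[6]=5
  step 5: row=5, L[5]='c', prepend. Next row=LF[5]=3
  step 6: row=3, L[3]='a', prepend. Next row=LF[3]=1
  step 7: row=1, L[1]='c', prepend. Next row=LF[1]=2
Reversed output: cactus$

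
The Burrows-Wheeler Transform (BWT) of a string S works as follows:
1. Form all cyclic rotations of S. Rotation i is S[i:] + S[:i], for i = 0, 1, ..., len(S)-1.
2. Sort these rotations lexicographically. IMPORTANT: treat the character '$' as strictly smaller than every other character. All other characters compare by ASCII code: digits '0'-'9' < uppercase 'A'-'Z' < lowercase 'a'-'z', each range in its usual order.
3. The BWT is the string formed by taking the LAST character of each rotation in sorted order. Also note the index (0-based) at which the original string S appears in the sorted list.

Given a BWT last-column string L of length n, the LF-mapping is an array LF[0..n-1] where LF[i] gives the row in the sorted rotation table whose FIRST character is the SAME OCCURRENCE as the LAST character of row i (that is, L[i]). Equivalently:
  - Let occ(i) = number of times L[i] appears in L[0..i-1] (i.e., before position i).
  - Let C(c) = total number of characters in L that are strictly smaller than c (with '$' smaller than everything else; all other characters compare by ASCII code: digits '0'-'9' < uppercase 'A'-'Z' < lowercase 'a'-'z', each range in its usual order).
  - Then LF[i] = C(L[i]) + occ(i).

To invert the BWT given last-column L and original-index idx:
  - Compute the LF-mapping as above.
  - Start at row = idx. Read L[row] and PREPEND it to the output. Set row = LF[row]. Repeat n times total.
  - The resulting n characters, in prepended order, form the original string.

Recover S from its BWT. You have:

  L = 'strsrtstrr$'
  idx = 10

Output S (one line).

Answer: tssrtrrrts$

Derivation:
LF mapping: 5 8 1 6 2 9 7 10 3 4 0
Walk LF starting at row 10, prepending L[row]:
  step 1: row=10, L[10]='$', prepend. Next row=LF[10]=0
  step 2: row=0, L[0]='s', prepend. Next row=LF[0]=5
  step 3: row=5, L[5]='t', prepend. Next row=LF[5]=9
  step 4: row=9, L[9]='r', prepend. Next row=LF[9]=4
  step 5: row=4, L[4]='r', prepend. Next row=LF[4]=2
  step 6: row=2, L[2]='r', prepend. Next row=LF[2]=1
  step 7: row=1, L[1]='t', prepend. Next row=LF[1]=8
  step 8: row=8, L[8]='r', prepend. Next row=LF[8]=3
  step 9: row=3, L[3]='s', prepend. Next row=LF[3]=6
  step 10: row=6, L[6]='s', prepend. Next row=LF[6]=7
  step 11: row=7, L[7]='t', prepend. Next row=LF[7]=10
Reversed output: tssrtrrrts$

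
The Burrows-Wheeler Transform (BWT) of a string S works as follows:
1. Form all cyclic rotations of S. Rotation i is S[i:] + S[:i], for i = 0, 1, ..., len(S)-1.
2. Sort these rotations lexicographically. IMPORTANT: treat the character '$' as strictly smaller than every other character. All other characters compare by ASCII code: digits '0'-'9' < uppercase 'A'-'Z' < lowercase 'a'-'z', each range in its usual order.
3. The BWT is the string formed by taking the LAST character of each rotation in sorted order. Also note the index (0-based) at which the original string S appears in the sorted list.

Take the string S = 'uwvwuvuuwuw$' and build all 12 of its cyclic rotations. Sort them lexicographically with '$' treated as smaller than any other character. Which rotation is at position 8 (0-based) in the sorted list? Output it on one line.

All 12 rotations (rotation i = S[i:]+S[:i]):
  rot[0] = uwvwuvuuwuw$
  rot[1] = wvwuvuuwuw$u
  rot[2] = vwuvuuwuw$uw
  rot[3] = wuvuuwuw$uwv
  rot[4] = uvuuwuw$uwvw
  rot[5] = vuuwuw$uwvwu
  rot[6] = uuwuw$uwvwuv
  rot[7] = uwuw$uwvwuvu
  rot[8] = wuw$uwvwuvuu
  rot[9] = uw$uwvwuvuuw
  rot[10] = w$uwvwuvuuwu
  rot[11] = $uwvwuvuuwuw
Sorted (with $ < everything):
  sorted[0] = $uwvwuvuuwuw
  sorted[1] = uuwuw$uwvwuv
  sorted[2] = uvuuwuw$uwvw
  sorted[3] = uw$uwvwuvuuw
  sorted[4] = uwuw$uwvwuvu
  sorted[5] = uwvwuvuuwuw$
  sorted[6] = vuuwuw$uwvwu
  sorted[7] = vwuvuuwuw$uw
  sorted[8] = w$uwvwuvuuwu
  sorted[9] = wuvuuwuw$uwv
  sorted[10] = wuw$uwvwuvuu
  sorted[11] = wvwuvuuwuw$u
sorted[8] = w$uwvwuvuuwu

Answer: w$uwvwuvuuwu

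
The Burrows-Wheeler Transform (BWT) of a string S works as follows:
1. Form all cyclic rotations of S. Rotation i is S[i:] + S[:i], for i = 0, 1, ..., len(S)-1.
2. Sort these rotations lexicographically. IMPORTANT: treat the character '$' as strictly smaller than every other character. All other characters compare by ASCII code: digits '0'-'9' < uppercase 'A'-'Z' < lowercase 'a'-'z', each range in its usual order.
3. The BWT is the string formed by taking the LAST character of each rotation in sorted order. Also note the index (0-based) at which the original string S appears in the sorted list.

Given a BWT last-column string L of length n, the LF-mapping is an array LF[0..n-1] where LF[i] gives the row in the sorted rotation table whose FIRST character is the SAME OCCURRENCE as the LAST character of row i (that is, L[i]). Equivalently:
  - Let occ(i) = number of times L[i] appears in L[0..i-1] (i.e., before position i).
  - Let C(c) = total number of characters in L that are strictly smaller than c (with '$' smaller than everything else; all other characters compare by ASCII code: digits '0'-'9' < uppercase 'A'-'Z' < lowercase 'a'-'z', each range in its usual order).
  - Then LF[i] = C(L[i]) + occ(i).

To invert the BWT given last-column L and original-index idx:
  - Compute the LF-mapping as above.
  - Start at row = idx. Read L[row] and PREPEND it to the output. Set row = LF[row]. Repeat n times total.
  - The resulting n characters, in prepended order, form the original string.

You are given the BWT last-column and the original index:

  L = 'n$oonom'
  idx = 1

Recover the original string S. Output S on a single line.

Answer: moonon$

Derivation:
LF mapping: 2 0 4 5 3 6 1
Walk LF starting at row 1, prepending L[row]:
  step 1: row=1, L[1]='$', prepend. Next row=LF[1]=0
  step 2: row=0, L[0]='n', prepend. Next row=LF[0]=2
  step 3: row=2, L[2]='o', prepend. Next row=LF[2]=4
  step 4: row=4, L[4]='n', prepend. Next row=LF[4]=3
  step 5: row=3, L[3]='o', prepend. Next row=LF[3]=5
  step 6: row=5, L[5]='o', prepend. Next row=LF[5]=6
  step 7: row=6, L[6]='m', prepend. Next row=LF[6]=1
Reversed output: moonon$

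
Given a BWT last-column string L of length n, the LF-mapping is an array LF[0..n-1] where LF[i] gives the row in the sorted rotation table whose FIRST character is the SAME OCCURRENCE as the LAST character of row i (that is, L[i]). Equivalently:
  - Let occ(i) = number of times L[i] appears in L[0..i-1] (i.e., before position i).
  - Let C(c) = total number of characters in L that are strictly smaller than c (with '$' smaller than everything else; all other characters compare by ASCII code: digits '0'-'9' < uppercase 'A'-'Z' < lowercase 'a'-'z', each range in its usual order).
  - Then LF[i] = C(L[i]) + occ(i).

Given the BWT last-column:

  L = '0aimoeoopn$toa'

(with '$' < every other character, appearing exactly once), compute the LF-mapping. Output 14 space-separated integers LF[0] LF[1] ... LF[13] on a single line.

Char counts: '$':1, '0':1, 'a':2, 'e':1, 'i':1, 'm':1, 'n':1, 'o':4, 'p':1, 't':1
C (first-col start): C('$')=0, C('0')=1, C('a')=2, C('e')=4, C('i')=5, C('m')=6, C('n')=7, C('o')=8, C('p')=12, C('t')=13
L[0]='0': occ=0, LF[0]=C('0')+0=1+0=1
L[1]='a': occ=0, LF[1]=C('a')+0=2+0=2
L[2]='i': occ=0, LF[2]=C('i')+0=5+0=5
L[3]='m': occ=0, LF[3]=C('m')+0=6+0=6
L[4]='o': occ=0, LF[4]=C('o')+0=8+0=8
L[5]='e': occ=0, LF[5]=C('e')+0=4+0=4
L[6]='o': occ=1, LF[6]=C('o')+1=8+1=9
L[7]='o': occ=2, LF[7]=C('o')+2=8+2=10
L[8]='p': occ=0, LF[8]=C('p')+0=12+0=12
L[9]='n': occ=0, LF[9]=C('n')+0=7+0=7
L[10]='$': occ=0, LF[10]=C('$')+0=0+0=0
L[11]='t': occ=0, LF[11]=C('t')+0=13+0=13
L[12]='o': occ=3, LF[12]=C('o')+3=8+3=11
L[13]='a': occ=1, LF[13]=C('a')+1=2+1=3

Answer: 1 2 5 6 8 4 9 10 12 7 0 13 11 3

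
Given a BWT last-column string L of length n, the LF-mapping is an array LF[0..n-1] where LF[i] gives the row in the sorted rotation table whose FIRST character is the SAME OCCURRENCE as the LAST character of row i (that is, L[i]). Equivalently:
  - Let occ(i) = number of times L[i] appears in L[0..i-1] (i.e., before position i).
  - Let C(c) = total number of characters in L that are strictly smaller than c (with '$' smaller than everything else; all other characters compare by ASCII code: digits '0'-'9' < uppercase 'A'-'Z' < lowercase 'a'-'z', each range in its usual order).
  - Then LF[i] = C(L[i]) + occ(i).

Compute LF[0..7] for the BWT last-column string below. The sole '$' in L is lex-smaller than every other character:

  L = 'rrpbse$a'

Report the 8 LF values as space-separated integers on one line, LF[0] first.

Answer: 5 6 4 2 7 3 0 1

Derivation:
Char counts: '$':1, 'a':1, 'b':1, 'e':1, 'p':1, 'r':2, 's':1
C (first-col start): C('$')=0, C('a')=1, C('b')=2, C('e')=3, C('p')=4, C('r')=5, C('s')=7
L[0]='r': occ=0, LF[0]=C('r')+0=5+0=5
L[1]='r': occ=1, LF[1]=C('r')+1=5+1=6
L[2]='p': occ=0, LF[2]=C('p')+0=4+0=4
L[3]='b': occ=0, LF[3]=C('b')+0=2+0=2
L[4]='s': occ=0, LF[4]=C('s')+0=7+0=7
L[5]='e': occ=0, LF[5]=C('e')+0=3+0=3
L[6]='$': occ=0, LF[6]=C('$')+0=0+0=0
L[7]='a': occ=0, LF[7]=C('a')+0=1+0=1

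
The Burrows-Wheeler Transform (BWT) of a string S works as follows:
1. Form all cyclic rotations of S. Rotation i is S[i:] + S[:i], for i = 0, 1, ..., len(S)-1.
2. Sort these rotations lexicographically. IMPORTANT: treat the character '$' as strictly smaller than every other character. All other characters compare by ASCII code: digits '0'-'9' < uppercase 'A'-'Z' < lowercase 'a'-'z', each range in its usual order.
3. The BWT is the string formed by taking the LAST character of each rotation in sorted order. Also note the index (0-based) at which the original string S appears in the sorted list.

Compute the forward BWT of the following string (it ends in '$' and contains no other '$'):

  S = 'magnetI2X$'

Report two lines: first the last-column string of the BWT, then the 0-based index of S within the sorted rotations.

All 10 rotations (rotation i = S[i:]+S[:i]):
  rot[0] = magnetI2X$
  rot[1] = agnetI2X$m
  rot[2] = gnetI2X$ma
  rot[3] = netI2X$mag
  rot[4] = etI2X$magn
  rot[5] = tI2X$magne
  rot[6] = I2X$magnet
  rot[7] = 2X$magnetI
  rot[8] = X$magnetI2
  rot[9] = $magnetI2X
Sorted (with $ < everything):
  sorted[0] = $magnetI2X  (last char: 'X')
  sorted[1] = 2X$magnetI  (last char: 'I')
  sorted[2] = I2X$magnet  (last char: 't')
  sorted[3] = X$magnetI2  (last char: '2')
  sorted[4] = agnetI2X$m  (last char: 'm')
  sorted[5] = etI2X$magn  (last char: 'n')
  sorted[6] = gnetI2X$ma  (last char: 'a')
  sorted[7] = magnetI2X$  (last char: '$')
  sorted[8] = netI2X$mag  (last char: 'g')
  sorted[9] = tI2X$magne  (last char: 'e')
Last column: XIt2mna$ge
Original string S is at sorted index 7

Answer: XIt2mna$ge
7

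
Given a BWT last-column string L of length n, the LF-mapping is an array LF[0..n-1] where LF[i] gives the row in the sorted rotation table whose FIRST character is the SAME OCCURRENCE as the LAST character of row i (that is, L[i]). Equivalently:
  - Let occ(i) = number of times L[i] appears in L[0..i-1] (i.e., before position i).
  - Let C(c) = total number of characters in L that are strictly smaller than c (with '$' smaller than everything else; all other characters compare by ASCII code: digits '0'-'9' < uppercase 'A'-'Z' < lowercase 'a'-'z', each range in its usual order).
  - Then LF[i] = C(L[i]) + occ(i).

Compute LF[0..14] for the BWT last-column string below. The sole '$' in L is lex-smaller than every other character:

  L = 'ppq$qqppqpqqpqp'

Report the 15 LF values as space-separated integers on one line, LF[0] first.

Char counts: '$':1, 'p':7, 'q':7
C (first-col start): C('$')=0, C('p')=1, C('q')=8
L[0]='p': occ=0, LF[0]=C('p')+0=1+0=1
L[1]='p': occ=1, LF[1]=C('p')+1=1+1=2
L[2]='q': occ=0, LF[2]=C('q')+0=8+0=8
L[3]='$': occ=0, LF[3]=C('$')+0=0+0=0
L[4]='q': occ=1, LF[4]=C('q')+1=8+1=9
L[5]='q': occ=2, LF[5]=C('q')+2=8+2=10
L[6]='p': occ=2, LF[6]=C('p')+2=1+2=3
L[7]='p': occ=3, LF[7]=C('p')+3=1+3=4
L[8]='q': occ=3, LF[8]=C('q')+3=8+3=11
L[9]='p': occ=4, LF[9]=C('p')+4=1+4=5
L[10]='q': occ=4, LF[10]=C('q')+4=8+4=12
L[11]='q': occ=5, LF[11]=C('q')+5=8+5=13
L[12]='p': occ=5, LF[12]=C('p')+5=1+5=6
L[13]='q': occ=6, LF[13]=C('q')+6=8+6=14
L[14]='p': occ=6, LF[14]=C('p')+6=1+6=7

Answer: 1 2 8 0 9 10 3 4 11 5 12 13 6 14 7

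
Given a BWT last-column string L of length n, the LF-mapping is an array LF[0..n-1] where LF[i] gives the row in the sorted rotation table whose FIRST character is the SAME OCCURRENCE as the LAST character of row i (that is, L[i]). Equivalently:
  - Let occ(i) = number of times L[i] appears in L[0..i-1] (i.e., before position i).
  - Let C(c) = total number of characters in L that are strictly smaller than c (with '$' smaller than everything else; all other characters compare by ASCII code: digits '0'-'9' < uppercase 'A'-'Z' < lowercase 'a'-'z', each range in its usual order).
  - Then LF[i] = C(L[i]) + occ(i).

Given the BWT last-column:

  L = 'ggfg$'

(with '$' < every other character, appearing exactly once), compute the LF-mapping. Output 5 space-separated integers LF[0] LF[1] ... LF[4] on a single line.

Answer: 2 3 1 4 0

Derivation:
Char counts: '$':1, 'f':1, 'g':3
C (first-col start): C('$')=0, C('f')=1, C('g')=2
L[0]='g': occ=0, LF[0]=C('g')+0=2+0=2
L[1]='g': occ=1, LF[1]=C('g')+1=2+1=3
L[2]='f': occ=0, LF[2]=C('f')+0=1+0=1
L[3]='g': occ=2, LF[3]=C('g')+2=2+2=4
L[4]='$': occ=0, LF[4]=C('$')+0=0+0=0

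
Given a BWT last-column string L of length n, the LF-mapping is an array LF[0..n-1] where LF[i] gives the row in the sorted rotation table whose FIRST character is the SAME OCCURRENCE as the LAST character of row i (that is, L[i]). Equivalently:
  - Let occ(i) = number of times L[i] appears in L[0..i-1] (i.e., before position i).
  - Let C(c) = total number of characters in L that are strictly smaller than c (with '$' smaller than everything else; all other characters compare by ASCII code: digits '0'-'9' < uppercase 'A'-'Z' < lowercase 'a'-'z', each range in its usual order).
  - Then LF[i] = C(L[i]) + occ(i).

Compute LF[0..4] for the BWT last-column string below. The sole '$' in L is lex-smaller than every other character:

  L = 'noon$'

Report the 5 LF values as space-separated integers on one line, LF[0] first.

Char counts: '$':1, 'n':2, 'o':2
C (first-col start): C('$')=0, C('n')=1, C('o')=3
L[0]='n': occ=0, LF[0]=C('n')+0=1+0=1
L[1]='o': occ=0, LF[1]=C('o')+0=3+0=3
L[2]='o': occ=1, LF[2]=C('o')+1=3+1=4
L[3]='n': occ=1, LF[3]=C('n')+1=1+1=2
L[4]='$': occ=0, LF[4]=C('$')+0=0+0=0

Answer: 1 3 4 2 0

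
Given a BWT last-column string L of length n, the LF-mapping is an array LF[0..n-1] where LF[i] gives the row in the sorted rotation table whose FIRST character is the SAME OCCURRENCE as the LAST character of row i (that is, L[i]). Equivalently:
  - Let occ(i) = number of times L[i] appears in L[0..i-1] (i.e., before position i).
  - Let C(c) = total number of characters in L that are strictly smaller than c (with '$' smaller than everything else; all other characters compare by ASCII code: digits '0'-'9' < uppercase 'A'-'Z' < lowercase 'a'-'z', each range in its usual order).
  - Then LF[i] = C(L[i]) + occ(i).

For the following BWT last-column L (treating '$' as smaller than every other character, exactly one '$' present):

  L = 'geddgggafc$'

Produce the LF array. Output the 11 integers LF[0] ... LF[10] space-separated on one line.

Char counts: '$':1, 'a':1, 'c':1, 'd':2, 'e':1, 'f':1, 'g':4
C (first-col start): C('$')=0, C('a')=1, C('c')=2, C('d')=3, C('e')=5, C('f')=6, C('g')=7
L[0]='g': occ=0, LF[0]=C('g')+0=7+0=7
L[1]='e': occ=0, LF[1]=C('e')+0=5+0=5
L[2]='d': occ=0, LF[2]=C('d')+0=3+0=3
L[3]='d': occ=1, LF[3]=C('d')+1=3+1=4
L[4]='g': occ=1, LF[4]=C('g')+1=7+1=8
L[5]='g': occ=2, LF[5]=C('g')+2=7+2=9
L[6]='g': occ=3, LF[6]=C('g')+3=7+3=10
L[7]='a': occ=0, LF[7]=C('a')+0=1+0=1
L[8]='f': occ=0, LF[8]=C('f')+0=6+0=6
L[9]='c': occ=0, LF[9]=C('c')+0=2+0=2
L[10]='$': occ=0, LF[10]=C('$')+0=0+0=0

Answer: 7 5 3 4 8 9 10 1 6 2 0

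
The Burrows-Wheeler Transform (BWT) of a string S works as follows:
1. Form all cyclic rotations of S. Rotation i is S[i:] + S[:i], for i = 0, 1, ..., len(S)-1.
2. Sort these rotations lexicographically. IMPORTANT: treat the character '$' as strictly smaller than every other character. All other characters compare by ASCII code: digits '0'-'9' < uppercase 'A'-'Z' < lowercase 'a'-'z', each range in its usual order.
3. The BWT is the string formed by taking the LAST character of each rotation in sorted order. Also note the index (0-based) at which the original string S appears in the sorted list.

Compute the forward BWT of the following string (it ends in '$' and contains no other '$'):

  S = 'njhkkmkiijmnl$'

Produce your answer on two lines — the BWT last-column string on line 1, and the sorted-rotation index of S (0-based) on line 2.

All 14 rotations (rotation i = S[i:]+S[:i]):
  rot[0] = njhkkmkiijmnl$
  rot[1] = jhkkmkiijmnl$n
  rot[2] = hkkmkiijmnl$nj
  rot[3] = kkmkiijmnl$njh
  rot[4] = kmkiijmnl$njhk
  rot[5] = mkiijmnl$njhkk
  rot[6] = kiijmnl$njhkkm
  rot[7] = iijmnl$njhkkmk
  rot[8] = ijmnl$njhkkmki
  rot[9] = jmnl$njhkkmkii
  rot[10] = mnl$njhkkmkiij
  rot[11] = nl$njhkkmkiijm
  rot[12] = l$njhkkmkiijmn
  rot[13] = $njhkkmkiijmnl
Sorted (with $ < everything):
  sorted[0] = $njhkkmkiijmnl  (last char: 'l')
  sorted[1] = hkkmkiijmnl$nj  (last char: 'j')
  sorted[2] = iijmnl$njhkkmk  (last char: 'k')
  sorted[3] = ijmnl$njhkkmki  (last char: 'i')
  sorted[4] = jhkkmkiijmnl$n  (last char: 'n')
  sorted[5] = jmnl$njhkkmkii  (last char: 'i')
  sorted[6] = kiijmnl$njhkkm  (last char: 'm')
  sorted[7] = kkmkiijmnl$njh  (last char: 'h')
  sorted[8] = kmkiijmnl$njhk  (last char: 'k')
  sorted[9] = l$njhkkmkiijmn  (last char: 'n')
  sorted[10] = mkiijmnl$njhkk  (last char: 'k')
  sorted[11] = mnl$njhkkmkiij  (last char: 'j')
  sorted[12] = njhkkmkiijmnl$  (last char: '$')
  sorted[13] = nl$njhkkmkiijm  (last char: 'm')
Last column: ljkinimhknkj$m
Original string S is at sorted index 12

Answer: ljkinimhknkj$m
12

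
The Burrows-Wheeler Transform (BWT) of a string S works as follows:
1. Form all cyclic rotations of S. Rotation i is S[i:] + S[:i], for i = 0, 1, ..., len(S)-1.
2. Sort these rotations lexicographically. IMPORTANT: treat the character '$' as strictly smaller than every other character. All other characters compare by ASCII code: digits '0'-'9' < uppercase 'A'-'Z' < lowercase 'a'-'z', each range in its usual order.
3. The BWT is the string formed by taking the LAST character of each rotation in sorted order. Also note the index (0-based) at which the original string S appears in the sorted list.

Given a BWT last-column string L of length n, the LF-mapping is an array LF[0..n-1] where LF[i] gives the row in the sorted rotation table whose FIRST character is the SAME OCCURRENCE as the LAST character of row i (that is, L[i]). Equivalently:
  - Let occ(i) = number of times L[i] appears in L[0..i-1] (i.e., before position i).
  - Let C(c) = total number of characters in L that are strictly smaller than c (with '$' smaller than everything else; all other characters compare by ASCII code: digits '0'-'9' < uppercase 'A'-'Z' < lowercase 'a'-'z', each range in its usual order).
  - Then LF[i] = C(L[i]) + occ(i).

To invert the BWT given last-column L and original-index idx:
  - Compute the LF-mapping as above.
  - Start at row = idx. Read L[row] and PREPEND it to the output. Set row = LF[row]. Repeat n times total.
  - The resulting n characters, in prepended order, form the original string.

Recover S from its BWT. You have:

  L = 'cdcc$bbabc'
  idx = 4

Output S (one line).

LF mapping: 5 9 6 7 0 2 3 1 4 8
Walk LF starting at row 4, prepending L[row]:
  step 1: row=4, L[4]='$', prepend. Next row=LF[4]=0
  step 2: row=0, L[0]='c', prepend. Next row=LF[0]=5
  step 3: row=5, L[5]='b', prepend. Next row=LF[5]=2
  step 4: row=2, L[2]='c', prepend. Next row=LF[2]=6
  step 5: row=6, L[6]='b', prepend. Next row=LF[6]=3
  step 6: row=3, L[3]='c', prepend. Next row=LF[3]=7
  step 7: row=7, L[7]='a', prepend. Next row=LF[7]=1
  step 8: row=1, L[1]='d', prepend. Next row=LF[1]=9
  step 9: row=9, L[9]='c', prepend. Next row=LF[9]=8
  step 10: row=8, L[8]='b', prepend. Next row=LF[8]=4
Reversed output: bcdacbcbc$

Answer: bcdacbcbc$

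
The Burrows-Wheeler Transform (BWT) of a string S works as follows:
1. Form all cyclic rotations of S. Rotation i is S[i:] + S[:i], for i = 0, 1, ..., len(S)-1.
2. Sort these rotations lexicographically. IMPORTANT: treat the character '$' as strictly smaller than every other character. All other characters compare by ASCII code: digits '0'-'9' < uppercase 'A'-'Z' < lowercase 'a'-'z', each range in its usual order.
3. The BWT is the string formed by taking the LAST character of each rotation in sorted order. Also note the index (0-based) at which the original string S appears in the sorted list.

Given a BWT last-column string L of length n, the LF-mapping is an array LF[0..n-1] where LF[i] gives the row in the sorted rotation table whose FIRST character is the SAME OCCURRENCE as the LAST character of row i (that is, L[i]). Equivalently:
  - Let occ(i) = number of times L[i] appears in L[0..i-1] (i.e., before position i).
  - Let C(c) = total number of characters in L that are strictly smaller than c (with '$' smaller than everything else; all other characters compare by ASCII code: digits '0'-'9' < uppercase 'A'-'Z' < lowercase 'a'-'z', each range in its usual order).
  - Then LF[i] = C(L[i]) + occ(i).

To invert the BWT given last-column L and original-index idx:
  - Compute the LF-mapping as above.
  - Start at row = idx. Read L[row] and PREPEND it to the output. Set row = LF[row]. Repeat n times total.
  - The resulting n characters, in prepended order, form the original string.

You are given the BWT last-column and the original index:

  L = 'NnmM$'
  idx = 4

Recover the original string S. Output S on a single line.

LF mapping: 2 4 3 1 0
Walk LF starting at row 4, prepending L[row]:
  step 1: row=4, L[4]='$', prepend. Next row=LF[4]=0
  step 2: row=0, L[0]='N', prepend. Next row=LF[0]=2
  step 3: row=2, L[2]='m', prepend. Next row=LF[2]=3
  step 4: row=3, L[3]='M', prepend. Next row=LF[3]=1
  step 5: row=1, L[1]='n', prepend. Next row=LF[1]=4
Reversed output: nMmN$

Answer: nMmN$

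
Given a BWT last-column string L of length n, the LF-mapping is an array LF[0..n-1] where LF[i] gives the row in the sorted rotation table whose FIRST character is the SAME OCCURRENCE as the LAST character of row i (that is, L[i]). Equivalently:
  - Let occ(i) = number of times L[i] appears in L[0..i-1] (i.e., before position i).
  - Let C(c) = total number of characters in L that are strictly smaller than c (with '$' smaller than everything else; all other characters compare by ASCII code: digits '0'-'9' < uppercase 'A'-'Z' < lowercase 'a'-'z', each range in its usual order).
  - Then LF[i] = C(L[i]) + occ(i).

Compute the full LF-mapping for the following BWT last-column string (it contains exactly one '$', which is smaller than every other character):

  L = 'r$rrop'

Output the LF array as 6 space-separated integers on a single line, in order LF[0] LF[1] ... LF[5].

Answer: 3 0 4 5 1 2

Derivation:
Char counts: '$':1, 'o':1, 'p':1, 'r':3
C (first-col start): C('$')=0, C('o')=1, C('p')=2, C('r')=3
L[0]='r': occ=0, LF[0]=C('r')+0=3+0=3
L[1]='$': occ=0, LF[1]=C('$')+0=0+0=0
L[2]='r': occ=1, LF[2]=C('r')+1=3+1=4
L[3]='r': occ=2, LF[3]=C('r')+2=3+2=5
L[4]='o': occ=0, LF[4]=C('o')+0=1+0=1
L[5]='p': occ=0, LF[5]=C('p')+0=2+0=2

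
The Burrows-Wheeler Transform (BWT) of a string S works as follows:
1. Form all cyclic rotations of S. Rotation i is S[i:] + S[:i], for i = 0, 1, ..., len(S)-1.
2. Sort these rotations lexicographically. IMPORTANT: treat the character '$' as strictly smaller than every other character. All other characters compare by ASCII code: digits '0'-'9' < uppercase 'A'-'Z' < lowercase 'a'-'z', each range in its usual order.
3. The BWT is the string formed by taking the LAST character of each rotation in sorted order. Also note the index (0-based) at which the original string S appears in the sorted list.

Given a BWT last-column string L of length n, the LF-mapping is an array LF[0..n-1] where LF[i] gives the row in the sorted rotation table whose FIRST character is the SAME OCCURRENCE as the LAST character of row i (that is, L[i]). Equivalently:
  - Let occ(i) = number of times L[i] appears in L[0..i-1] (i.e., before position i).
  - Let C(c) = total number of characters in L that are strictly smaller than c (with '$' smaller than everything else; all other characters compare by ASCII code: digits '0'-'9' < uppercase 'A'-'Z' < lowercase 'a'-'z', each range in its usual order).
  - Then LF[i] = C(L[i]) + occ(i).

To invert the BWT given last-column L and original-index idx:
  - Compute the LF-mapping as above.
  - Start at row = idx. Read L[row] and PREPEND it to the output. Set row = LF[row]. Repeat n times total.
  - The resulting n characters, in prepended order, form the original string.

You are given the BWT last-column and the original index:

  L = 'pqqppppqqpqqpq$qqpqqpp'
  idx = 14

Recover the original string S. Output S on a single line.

LF mapping: 1 11 12 2 3 4 5 13 14 6 15 16 7 17 0 18 19 8 20 21 9 10
Walk LF starting at row 14, prepending L[row]:
  step 1: row=14, L[14]='$', prepend. Next row=LF[14]=0
  step 2: row=0, L[0]='p', prepend. Next row=LF[0]=1
  step 3: row=1, L[1]='q', prepend. Next row=LF[1]=11
  step 4: row=11, L[11]='q', prepend. Next row=LF[11]=16
  step 5: row=16, L[16]='q', prepend. Next row=LF[16]=19
  step 6: row=19, L[19]='q', prepend. Next row=LF[19]=21
  step 7: row=21, L[21]='p', prepend. Next row=LF[21]=10
  step 8: row=10, L[10]='q', prepend. Next row=LF[10]=15
  step 9: row=15, L[15]='q', prepend. Next row=LF[15]=18
  step 10: row=18, L[18]='q', prepend. Next row=LF[18]=20
  step 11: row=20, L[20]='p', prepend. Next row=LF[20]=9
  step 12: row=9, L[9]='p', prepend. Next row=LF[9]=6
  step 13: row=6, L[6]='p', prepend. Next row=LF[6]=5
  step 14: row=5, L[5]='p', prepend. Next row=LF[5]=4
  step 15: row=4, L[4]='p', prepend. Next row=LF[4]=3
  step 16: row=3, L[3]='p', prepend. Next row=LF[3]=2
  step 17: row=2, L[2]='q', prepend. Next row=LF[2]=12
  step 18: row=12, L[12]='p', prepend. Next row=LF[12]=7
  step 19: row=7, L[7]='q', prepend. Next row=LF[7]=13
  step 20: row=13, L[13]='q', prepend. Next row=LF[13]=17
  step 21: row=17, L[17]='p', prepend. Next row=LF[17]=8
  step 22: row=8, L[8]='q', prepend. Next row=LF[8]=14
Reversed output: qpqqpqppppppqqqpqqqqp$

Answer: qpqqpqppppppqqqpqqqqp$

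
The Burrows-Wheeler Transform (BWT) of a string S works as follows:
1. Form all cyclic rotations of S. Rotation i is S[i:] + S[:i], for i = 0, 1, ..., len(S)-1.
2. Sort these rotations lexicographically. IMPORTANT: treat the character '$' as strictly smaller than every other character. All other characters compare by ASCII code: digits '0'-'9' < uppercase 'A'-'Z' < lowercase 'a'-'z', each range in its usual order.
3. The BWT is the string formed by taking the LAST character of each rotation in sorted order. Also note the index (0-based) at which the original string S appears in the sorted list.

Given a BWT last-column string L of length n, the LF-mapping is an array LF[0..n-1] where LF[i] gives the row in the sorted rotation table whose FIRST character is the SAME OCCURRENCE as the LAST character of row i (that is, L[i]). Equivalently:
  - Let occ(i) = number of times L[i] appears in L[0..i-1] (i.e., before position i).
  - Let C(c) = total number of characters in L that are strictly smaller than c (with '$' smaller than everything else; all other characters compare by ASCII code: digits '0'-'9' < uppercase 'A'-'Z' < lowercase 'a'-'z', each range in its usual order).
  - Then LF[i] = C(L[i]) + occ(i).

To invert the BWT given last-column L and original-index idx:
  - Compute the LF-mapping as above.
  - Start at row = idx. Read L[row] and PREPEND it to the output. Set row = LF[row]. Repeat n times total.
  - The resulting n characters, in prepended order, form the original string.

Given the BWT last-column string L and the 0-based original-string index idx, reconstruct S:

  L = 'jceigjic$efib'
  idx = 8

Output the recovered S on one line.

Answer: icgecbjeifij$

Derivation:
LF mapping: 11 2 4 8 7 12 9 3 0 5 6 10 1
Walk LF starting at row 8, prepending L[row]:
  step 1: row=8, L[8]='$', prepend. Next row=LF[8]=0
  step 2: row=0, L[0]='j', prepend. Next row=LF[0]=11
  step 3: row=11, L[11]='i', prepend. Next row=LF[11]=10
  step 4: row=10, L[10]='f', prepend. Next row=LF[10]=6
  step 5: row=6, L[6]='i', prepend. Next row=LF[6]=9
  step 6: row=9, L[9]='e', prepend. Next row=LF[9]=5
  step 7: row=5, L[5]='j', prepend. Next row=LF[5]=12
  step 8: row=12, L[12]='b', prepend. Next row=LF[12]=1
  step 9: row=1, L[1]='c', prepend. Next row=LF[1]=2
  step 10: row=2, L[2]='e', prepend. Next row=LF[2]=4
  step 11: row=4, L[4]='g', prepend. Next row=LF[4]=7
  step 12: row=7, L[7]='c', prepend. Next row=LF[7]=3
  step 13: row=3, L[3]='i', prepend. Next row=LF[3]=8
Reversed output: icgecbjeifij$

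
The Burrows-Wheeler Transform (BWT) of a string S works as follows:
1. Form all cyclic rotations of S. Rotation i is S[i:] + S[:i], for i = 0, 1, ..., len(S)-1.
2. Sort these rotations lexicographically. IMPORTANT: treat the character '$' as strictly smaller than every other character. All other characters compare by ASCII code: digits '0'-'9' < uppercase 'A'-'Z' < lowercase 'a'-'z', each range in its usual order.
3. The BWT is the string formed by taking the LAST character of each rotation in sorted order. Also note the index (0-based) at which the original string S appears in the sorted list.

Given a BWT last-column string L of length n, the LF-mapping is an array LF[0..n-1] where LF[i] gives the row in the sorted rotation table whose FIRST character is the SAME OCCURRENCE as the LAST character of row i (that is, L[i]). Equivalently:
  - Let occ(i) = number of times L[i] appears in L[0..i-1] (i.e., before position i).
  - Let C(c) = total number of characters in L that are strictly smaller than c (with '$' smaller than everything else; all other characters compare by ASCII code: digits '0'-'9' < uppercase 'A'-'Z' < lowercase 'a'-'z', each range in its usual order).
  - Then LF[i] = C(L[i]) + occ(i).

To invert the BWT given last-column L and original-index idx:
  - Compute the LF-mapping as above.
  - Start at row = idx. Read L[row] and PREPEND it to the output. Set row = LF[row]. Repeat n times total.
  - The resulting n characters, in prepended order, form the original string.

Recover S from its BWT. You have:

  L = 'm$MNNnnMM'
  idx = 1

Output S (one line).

LF mapping: 6 0 1 4 5 7 8 2 3
Walk LF starting at row 1, prepending L[row]:
  step 1: row=1, L[1]='$', prepend. Next row=LF[1]=0
  step 2: row=0, L[0]='m', prepend. Next row=LF[0]=6
  step 3: row=6, L[6]='n', prepend. Next row=LF[6]=8
  step 4: row=8, L[8]='M', prepend. Next row=LF[8]=3
  step 5: row=3, L[3]='N', prepend. Next row=LF[3]=4
  step 6: row=4, L[4]='N', prepend. Next row=LF[4]=5
  step 7: row=5, L[5]='n', prepend. Next row=LF[5]=7
  step 8: row=7, L[7]='M', prepend. Next row=LF[7]=2
  step 9: row=2, L[2]='M', prepend. Next row=LF[2]=1
Reversed output: MMnNNMnm$

Answer: MMnNNMnm$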